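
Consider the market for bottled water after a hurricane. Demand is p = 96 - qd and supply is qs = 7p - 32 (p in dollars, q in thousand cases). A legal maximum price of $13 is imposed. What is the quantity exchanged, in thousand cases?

59

Rearranging demand gives qd = 96 - p. Setting quantity demanded equal to quantity supplied, 96 - p = 7p - 32, gives p* = 16 and q* = 80.
Because the ceiling (13) lies below the market-clearing price, it is binding.
At p = 13: qd = 96 - 13 = 83 and qs = 7·13 - 32 = 59.
The quantity actually transacted is the short side, supply: 59.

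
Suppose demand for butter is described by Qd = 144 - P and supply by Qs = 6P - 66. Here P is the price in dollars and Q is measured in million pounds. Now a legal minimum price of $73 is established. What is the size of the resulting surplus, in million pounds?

301

Equilibrium: 144 - P = 6P - 66, so 210 = 7P and P* = 30, Q* = 114.
The floor of 73 is above the equilibrium price 30, so it binds.
At P = 73: Qd = 144 - 73 = 71 and Qs = 6·73 - 66 = 372.
Surplus = Qs - Qd = 372 - 71 = 301.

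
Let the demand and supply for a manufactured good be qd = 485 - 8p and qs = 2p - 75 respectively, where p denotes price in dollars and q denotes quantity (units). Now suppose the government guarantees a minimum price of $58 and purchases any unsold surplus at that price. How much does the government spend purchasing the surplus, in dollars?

1160

In a free market, 485 - 8p = 2p - 75 gives the equilibrium p* = 56, q* = 37.
Since 58 > 56, the floor is binding.
At p = 58: qd = 485 - 8·58 = 21 and qs = 2·58 - 75 = 41.
Surplus = qs - qd = 20.
Government expenditure = surplus × support price = 20 × 58 = 1160.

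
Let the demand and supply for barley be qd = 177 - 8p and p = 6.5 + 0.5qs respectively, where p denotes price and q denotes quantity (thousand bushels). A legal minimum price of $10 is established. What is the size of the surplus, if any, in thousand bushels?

Rearranging supply gives qs = 2p - 13. Equilibrium: 177 - 8p = 2p - 13, so 190 = 10p and p* = 19, q* = 25.
The floor of 10 is below the equilibrium price 19, so it is not binding; the market clears at p* = 19, q* = 25.
Since the control does not bind, there is no surplus.

0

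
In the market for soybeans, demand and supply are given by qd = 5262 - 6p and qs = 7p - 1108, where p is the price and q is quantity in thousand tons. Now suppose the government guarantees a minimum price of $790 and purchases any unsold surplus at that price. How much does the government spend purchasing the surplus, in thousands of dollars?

3081000

Without the control the market clears where 5262 - 6p = 7p - 1108, i.e. p* = 490 and q* = 2322.
The floor of 790 is above the equilibrium price 490, so it binds.
At p = 790: qd = 5262 - 6·790 = 522 and qs = 7·790 - 1108 = 4422.
Surplus = qs - qd = 3900.
Government expenditure = surplus × support price = 3900 × 790 = 3081000.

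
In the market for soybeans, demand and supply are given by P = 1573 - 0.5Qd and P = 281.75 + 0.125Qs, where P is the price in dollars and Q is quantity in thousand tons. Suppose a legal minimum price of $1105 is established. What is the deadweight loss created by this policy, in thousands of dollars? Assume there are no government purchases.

Rearranging demand gives Qd = 3146 - 2P; rearranging supply gives Qs = 8P - 2254. Without the control the market clears where 3146 - 2P = 8P - 2254, i.e. P* = 540 and Q* = 2066.
Since 1105 > 540, the floor is binding.
At P = 1105: Qd = 3146 - 2·1105 = 936 and Qs = 8·1105 - 2254 = 6586.
Quantity traded falls to 936. At Q = 936 the demand price is (3146 - 936)/2 = 1105 and the supply price is (2254 + 936)/8 = 398.75.
Deadweight loss = ½ · (1105 - 398.75) · (2066 - 936) = ½ · 706.25 · 1130 = 399031.25.

399031.25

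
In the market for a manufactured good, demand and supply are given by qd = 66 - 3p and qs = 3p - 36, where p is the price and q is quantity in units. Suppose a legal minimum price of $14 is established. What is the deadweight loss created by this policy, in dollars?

In a free market, 66 - 3p = 3p - 36 gives the equilibrium p* = 17, q* = 15.
The floor of 14 is below the equilibrium price 17, so it is not binding; the market clears at p* = 17, q* = 15.
Since the control does not bind, no trades are prevented and deadweight loss is zero.

0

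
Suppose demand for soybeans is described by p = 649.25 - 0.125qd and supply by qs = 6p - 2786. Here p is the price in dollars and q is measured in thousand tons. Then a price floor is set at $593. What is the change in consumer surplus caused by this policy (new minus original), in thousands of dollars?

-12466

Rearranging demand gives qd = 5194 - 8p. Equilibrium: 5194 - 8p = 6p - 2786, so 7980 = 14p and p* = 570, q* = 634.
Because the floor (593) lies above the market-clearing price, it is binding.
At p = 593: qd = 5194 - 8·593 = 450 and qs = 6·593 - 2786 = 772.
Consumer surplus without the control is ½ · (649.25 - 570) · 634 = 25122.25.
With the floor, consumers buy 450 units at 593, so CS = ½ · (649.25 - 593) · 450 = 12656.25.
Change in consumer surplus = 12656.25 - 25122.25 = -12466.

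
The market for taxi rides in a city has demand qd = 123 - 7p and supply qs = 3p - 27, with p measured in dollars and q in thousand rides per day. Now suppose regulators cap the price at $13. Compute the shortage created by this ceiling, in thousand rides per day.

20

Setting quantity demanded equal to quantity supplied, 123 - 7p = 3p - 27, gives p* = 15 and q* = 18.
Since 13 < 15, the ceiling is binding.
At p = 13: qd = 123 - 7·13 = 32 and qs = 3·13 - 27 = 12.
Shortage = qd - qs = 32 - 12 = 20.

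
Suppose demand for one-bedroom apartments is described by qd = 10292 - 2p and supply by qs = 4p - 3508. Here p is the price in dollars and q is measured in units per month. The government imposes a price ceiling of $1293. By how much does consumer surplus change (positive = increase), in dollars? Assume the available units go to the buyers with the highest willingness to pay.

In a free market, 10292 - 2p = 4p - 3508 gives the equilibrium p* = 2300, q* = 5692.
Because the ceiling (1293) lies below the market-clearing price, it is binding.
At p = 1293: qd = 10292 - 2·1293 = 7706 and qs = 4·1293 - 3508 = 1664.
Consumer surplus without the control is ½ · (5146 - 2300) · 5692 = 8099716.
With the ceiling, 1664 units are sold at 1293 (assume they go to the highest-value buyers). The demand price at q = 1664 is 4314, so CS = ½ · [(5146 - 1293) + (4314 - 1293)] · 1664 = 5719168.
Change in consumer surplus = 5719168 - 8099716 = -2380548.

-2380548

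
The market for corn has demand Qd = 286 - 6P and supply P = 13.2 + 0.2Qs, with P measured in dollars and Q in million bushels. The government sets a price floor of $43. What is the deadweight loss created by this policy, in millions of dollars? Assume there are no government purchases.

Rearranging supply gives Qs = 5P - 66. Setting quantity demanded equal to quantity supplied, 286 - 6P = 5P - 66, gives P* = 32 and Q* = 94.
The floor of 43 is above the equilibrium price 32, so it binds.
At P = 43: Qd = 286 - 6·43 = 28 and Qs = 5·43 - 66 = 149.
Quantity traded falls to 28. At Q = 28 the demand price is (286 - 28)/6 = 43 and the supply price is (66 + 28)/5 = 18.8.
Deadweight loss = ½ · (43 - 18.8) · (94 - 28) = ½ · 24.2 · 66 = 798.6.

798.6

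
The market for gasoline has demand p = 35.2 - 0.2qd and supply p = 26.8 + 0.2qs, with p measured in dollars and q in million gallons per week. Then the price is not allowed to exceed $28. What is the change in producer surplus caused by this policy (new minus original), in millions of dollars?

Rearranging demand gives qd = 176 - 5p; rearranging supply gives qs = 5p - 134. Without the control the market clears where 176 - 5p = 5p - 134, i.e. p* = 31 and q* = 21.
Because the ceiling (28) lies below the market-clearing price, it is binding.
At p = 28: qd = 176 - 5·28 = 36 and qs = 5·28 - 134 = 6.
Producer surplus without the control is ½ · (31 - 26.8) · 21 = 44.1.
With the ceiling, producers sell 6 units at 28, so PS = ½ · (28 - 26.8) · 6 = 3.6.
Change in producer surplus = 3.6 - 44.1 = -40.5.

-40.5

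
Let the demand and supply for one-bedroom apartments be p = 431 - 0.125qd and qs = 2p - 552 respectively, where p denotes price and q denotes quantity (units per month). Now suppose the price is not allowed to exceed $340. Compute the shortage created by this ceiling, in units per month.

Rearranging demand gives qd = 3448 - 8p. Equilibrium: 3448 - 8p = 2p - 552, so 4000 = 10p and p* = 400, q* = 248.
Since 340 < 400, the ceiling is binding.
At p = 340: qd = 3448 - 8·340 = 728 and qs = 2·340 - 552 = 128.
Shortage = qd - qs = 728 - 128 = 600.

600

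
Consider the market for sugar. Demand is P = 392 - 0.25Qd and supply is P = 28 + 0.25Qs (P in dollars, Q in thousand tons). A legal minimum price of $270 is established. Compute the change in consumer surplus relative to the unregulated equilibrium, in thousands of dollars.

Rearranging demand gives Qd = 1568 - 4P; rearranging supply gives Qs = 4P - 112. Without the control the market clears where 1568 - 4P = 4P - 112, i.e. P* = 210 and Q* = 728.
Since 270 > 210, the floor is binding.
At P = 270: Qd = 1568 - 4·270 = 488 and Qs = 4·270 - 112 = 968.
Consumer surplus without the control is ½ · (392 - 210) · 728 = 66248.
With the floor, consumers buy 488 units at 270, so CS = ½ · (392 - 270) · 488 = 29768.
Change in consumer surplus = 29768 - 66248 = -36480.

-36480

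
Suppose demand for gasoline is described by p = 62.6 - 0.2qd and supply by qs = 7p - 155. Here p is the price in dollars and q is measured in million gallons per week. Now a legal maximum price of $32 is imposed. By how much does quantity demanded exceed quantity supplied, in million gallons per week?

Rearranging demand gives qd = 313 - 5p. Equilibrium: 313 - 5p = 7p - 155, so 468 = 12p and p* = 39, q* = 118.
Since 32 < 39, the ceiling is binding.
At p = 32: qd = 313 - 5·32 = 153 and qs = 7·32 - 155 = 69.
Shortage = qd - qs = 153 - 69 = 84.

84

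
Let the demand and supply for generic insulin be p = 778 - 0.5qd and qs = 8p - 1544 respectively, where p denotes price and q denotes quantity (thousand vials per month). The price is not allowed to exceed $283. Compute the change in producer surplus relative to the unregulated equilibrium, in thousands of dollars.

Rearranging demand gives qd = 1556 - 2p. Equilibrium: 1556 - 2p = 8p - 1544, so 3100 = 10p and p* = 310, q* = 936.
The ceiling of 283 is below the equilibrium price 310, so it binds.
At p = 283: qd = 1556 - 2·283 = 990 and qs = 8·283 - 1544 = 720.
Producer surplus without the control is ½ · (310 - 193) · 936 = 54756.
With the ceiling, producers sell 720 units at 283, so PS = ½ · (283 - 193) · 720 = 32400.
Change in producer surplus = 32400 - 54756 = -22356.

-22356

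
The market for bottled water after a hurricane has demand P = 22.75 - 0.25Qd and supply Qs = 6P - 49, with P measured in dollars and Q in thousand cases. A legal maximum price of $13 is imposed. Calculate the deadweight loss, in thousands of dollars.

7.5

Rearranging demand gives Qd = 91 - 4P. Equilibrium: 91 - 4P = 6P - 49, so 140 = 10P and P* = 14, Q* = 35.
The ceiling of 13 is below the equilibrium price 14, so it binds.
At P = 13: Qd = 91 - 4·13 = 39 and Qs = 6·13 - 49 = 29.
Quantity traded falls to 29. At Q = 29 the demand price is (91 - 29)/4 = 15.5 and the supply price is (49 + 29)/6 = 13.
Deadweight loss = ½ · (15.5 - 13) · (35 - 29) = ½ · 2.5 · 6 = 7.5.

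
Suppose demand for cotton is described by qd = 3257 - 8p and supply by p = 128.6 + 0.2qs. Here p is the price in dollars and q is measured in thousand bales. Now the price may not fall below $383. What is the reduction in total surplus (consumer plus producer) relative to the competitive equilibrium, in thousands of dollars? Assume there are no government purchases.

71645.6

Rearranging supply gives qs = 5p - 643. Equilibrium: 3257 - 8p = 5p - 643, so 3900 = 13p and p* = 300, q* = 857.
The floor of 383 is above the equilibrium price 300, so it binds.
At p = 383: qd = 3257 - 8·383 = 193 and qs = 5·383 - 643 = 1272.
Quantity traded falls to 193. At q = 193 the demand price is (3257 - 193)/8 = 383 and the supply price is (643 + 193)/5 = 167.2.
Deadweight loss = ½ · (383 - 167.2) · (857 - 193) = ½ · 215.8 · 664 = 71645.6.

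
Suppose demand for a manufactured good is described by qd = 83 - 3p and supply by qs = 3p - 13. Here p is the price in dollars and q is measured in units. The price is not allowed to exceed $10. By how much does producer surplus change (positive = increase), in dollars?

-156

Equilibrium: 83 - 3p = 3p - 13, so 96 = 6p and p* = 16, q* = 35.
Since 10 < 16, the ceiling is binding.
At p = 10: qd = 83 - 3·10 = 53 and qs = 3·10 - 13 = 17.
Producer surplus without the control is ½ · (16 - 13/3) · 35 = 1225/6.
With the ceiling, producers sell 17 units at 10, so PS = ½ · (10 - 13/3) · 17 = 289/6.
Change in producer surplus = 289/6 - 1225/6 = -156.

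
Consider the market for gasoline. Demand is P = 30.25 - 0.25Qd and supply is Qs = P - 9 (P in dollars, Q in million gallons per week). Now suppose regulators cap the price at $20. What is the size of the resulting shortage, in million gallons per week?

Rearranging demand gives Qd = 121 - 4P. Setting quantity demanded equal to quantity supplied, 121 - 4P = P - 9, gives P* = 26 and Q* = 17.
Since 20 < 26, the ceiling is binding.
At P = 20: Qd = 121 - 4·20 = 41 and Qs = 20 - 9 = 11.
Shortage = Qd - Qs = 41 - 11 = 30.

30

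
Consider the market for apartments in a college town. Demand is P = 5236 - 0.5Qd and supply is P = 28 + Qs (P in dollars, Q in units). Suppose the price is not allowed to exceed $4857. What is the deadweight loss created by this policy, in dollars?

0

Rearranging demand gives Qd = 10472 - 2P; rearranging supply gives Qs = P - 28. Equilibrium: 10472 - 2P = P - 28, so 10500 = 3P and P* = 3500, Q* = 3472.
The ceiling of 4857 is above the equilibrium price 3500, so it is not binding; the market clears at P* = 3500, Q* = 3472.
Since the control does not bind, no trades are prevented and deadweight loss is zero.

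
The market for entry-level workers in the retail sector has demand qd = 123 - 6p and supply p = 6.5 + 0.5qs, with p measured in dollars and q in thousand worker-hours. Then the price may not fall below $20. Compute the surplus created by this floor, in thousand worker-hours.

24

Rearranging supply gives qs = 2p - 13. In a free market, 123 - 6p = 2p - 13 gives the equilibrium p* = 17, q* = 21.
Because the floor (20) lies above the market-clearing price, it is binding.
At p = 20: qd = 123 - 6·20 = 3 and qs = 2·20 - 13 = 27.
Surplus = qs - qd = 27 - 3 = 24.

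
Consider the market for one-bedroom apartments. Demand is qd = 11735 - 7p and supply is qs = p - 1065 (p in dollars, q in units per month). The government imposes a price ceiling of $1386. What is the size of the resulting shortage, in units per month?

Setting quantity demanded equal to quantity supplied, 11735 - 7p = p - 1065, gives p* = 1600 and q* = 535.
Since 1386 < 1600, the ceiling is binding.
At p = 1386: qd = 11735 - 7·1386 = 2033 and qs = 1386 - 1065 = 321.
Shortage = qd - qs = 2033 - 321 = 1712.

1712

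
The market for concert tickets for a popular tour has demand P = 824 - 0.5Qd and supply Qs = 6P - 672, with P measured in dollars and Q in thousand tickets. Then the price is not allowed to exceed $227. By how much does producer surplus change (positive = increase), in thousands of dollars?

-55377

Rearranging demand gives Qd = 1648 - 2P. Equilibrium: 1648 - 2P = 6P - 672, so 2320 = 8P and P* = 290, Q* = 1068.
Since 227 < 290, the ceiling is binding.
At P = 227: Qd = 1648 - 2·227 = 1194 and Qs = 6·227 - 672 = 690.
Producer surplus without the control is ½ · (290 - 112) · 1068 = 95052.
With the ceiling, producers sell 690 units at 227, so PS = ½ · (227 - 112) · 690 = 39675.
Change in producer surplus = 39675 - 95052 = -55377.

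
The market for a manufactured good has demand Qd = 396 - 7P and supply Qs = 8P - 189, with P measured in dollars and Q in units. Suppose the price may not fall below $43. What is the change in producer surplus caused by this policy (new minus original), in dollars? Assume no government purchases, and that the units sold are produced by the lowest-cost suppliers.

331

Without the control the market clears where 396 - 7P = 8P - 189, i.e. P* = 39 and Q* = 123.
The floor of 43 is above the equilibrium price 39, so it binds.
At P = 43: Qd = 396 - 7·43 = 95 and Qs = 8·43 - 189 = 155.
Producer surplus without the control is ½ · (39 - 23.625) · 123 = 945.5625.
With the floor, 95 units are sold at 43. The supply price at Q = 95 is 35.5, so PS = ½ · [(43 - 23.625) + (43 - 35.5)] · 95 = 1276.5625.
Change in producer surplus = 1276.5625 - 945.5625 = 331.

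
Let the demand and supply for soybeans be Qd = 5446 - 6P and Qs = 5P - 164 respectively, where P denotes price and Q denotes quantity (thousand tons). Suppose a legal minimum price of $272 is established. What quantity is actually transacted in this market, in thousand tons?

In a free market, 5446 - 6P = 5P - 164 gives the equilibrium P* = 510, Q* = 2386.
The floor of 272 is below the equilibrium price 510, so it is not binding; the market clears at P* = 510, Q* = 2386.

2386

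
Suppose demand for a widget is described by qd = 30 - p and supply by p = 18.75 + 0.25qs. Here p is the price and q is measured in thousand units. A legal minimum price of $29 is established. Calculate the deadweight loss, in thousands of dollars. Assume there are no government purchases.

Rearranging supply gives qs = 4p - 75. Setting quantity demanded equal to quantity supplied, 30 - p = 4p - 75, gives p* = 21 and q* = 9.
The floor of 29 is above the equilibrium price 21, so it binds.
At p = 29: qd = 30 - 29 = 1 and qs = 4·29 - 75 = 41.
Quantity traded falls to 1. At q = 1 the demand price is 30 - 1 = 29 and the supply price is (75 + 1)/4 = 19.
Deadweight loss = ½ · (29 - 19) · (9 - 1) = ½ · 10 · 8 = 40.

40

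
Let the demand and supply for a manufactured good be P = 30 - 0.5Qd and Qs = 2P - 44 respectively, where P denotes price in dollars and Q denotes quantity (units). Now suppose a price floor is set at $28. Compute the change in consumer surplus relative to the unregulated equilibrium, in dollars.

-12

Rearranging demand gives Qd = 60 - 2P. Without the control the market clears where 60 - 2P = 2P - 44, i.e. P* = 26 and Q* = 8.
Because the floor (28) lies above the market-clearing price, it is binding.
At P = 28: Qd = 60 - 2·28 = 4 and Qs = 2·28 - 44 = 12.
Consumer surplus without the control is ½ · (30 - 26) · 8 = 16.
With the floor, consumers buy 4 units at 28, so CS = ½ · (30 - 28) · 4 = 4.
Change in consumer surplus = 4 - 16 = -12.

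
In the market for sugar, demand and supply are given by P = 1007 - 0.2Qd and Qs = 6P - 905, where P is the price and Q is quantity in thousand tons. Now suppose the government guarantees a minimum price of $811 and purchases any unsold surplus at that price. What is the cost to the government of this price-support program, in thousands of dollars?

Rearranging demand gives Qd = 5035 - 5P. In a free market, 5035 - 5P = 6P - 905 gives the equilibrium P* = 540, Q* = 2335.
The floor of 811 is above the equilibrium price 540, so it binds.
At P = 811: Qd = 5035 - 5·811 = 980 and Qs = 6·811 - 905 = 3961.
Surplus = Qs - Qd = 2981.
Government expenditure = surplus × support price = 2981 × 811 = 2417591.

2417591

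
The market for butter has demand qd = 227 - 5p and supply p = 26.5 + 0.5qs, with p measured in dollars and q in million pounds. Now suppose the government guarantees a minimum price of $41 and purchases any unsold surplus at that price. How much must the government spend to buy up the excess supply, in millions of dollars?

287

Rearranging supply gives qs = 2p - 53. Equilibrium: 227 - 5p = 2p - 53, so 280 = 7p and p* = 40, q* = 27.
Because the floor (41) lies above the market-clearing price, it is binding.
At p = 41: qd = 227 - 5·41 = 22 and qs = 2·41 - 53 = 29.
Surplus = qs - qd = 7.
Government expenditure = surplus × support price = 7 × 41 = 287.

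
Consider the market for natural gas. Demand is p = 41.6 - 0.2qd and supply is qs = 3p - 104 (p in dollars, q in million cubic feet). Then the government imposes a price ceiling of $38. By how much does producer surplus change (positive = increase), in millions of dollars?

-11.5

Rearranging demand gives qd = 208 - 5p. Setting quantity demanded equal to quantity supplied, 208 - 5p = 3p - 104, gives p* = 39 and q* = 13.
Because the ceiling (38) lies below the market-clearing price, it is binding.
At p = 38: qd = 208 - 5·38 = 18 and qs = 3·38 - 104 = 10.
Producer surplus without the control is ½ · (39 - 104/3) · 13 = 169/6.
With the ceiling, producers sell 10 units at 38, so PS = ½ · (38 - 104/3) · 10 = 50/3.
Change in producer surplus = 50/3 - 169/6 = -11.5.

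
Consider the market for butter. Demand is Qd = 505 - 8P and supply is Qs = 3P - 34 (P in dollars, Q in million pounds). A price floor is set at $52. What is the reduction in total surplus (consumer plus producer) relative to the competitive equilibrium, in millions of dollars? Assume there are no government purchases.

132

Equilibrium: 505 - 8P = 3P - 34, so 539 = 11P and P* = 49, Q* = 113.
Since 52 > 49, the floor is binding.
At P = 52: Qd = 505 - 8·52 = 89 and Qs = 3·52 - 34 = 122.
Quantity traded falls to 89. At Q = 89 the demand price is (505 - 89)/8 = 52 and the supply price is (34 + 89)/3 = 41.
Deadweight loss = ½ · (52 - 41) · (113 - 89) = ½ · 11 · 24 = 132.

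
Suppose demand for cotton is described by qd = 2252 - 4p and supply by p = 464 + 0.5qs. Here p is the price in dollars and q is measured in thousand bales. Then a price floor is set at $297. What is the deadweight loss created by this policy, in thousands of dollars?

0

Rearranging supply gives qs = 2p - 928. In a free market, 2252 - 4p = 2p - 928 gives the equilibrium p* = 530, q* = 132.
The floor of 297 is below the equilibrium price 530, so it is not binding; the market clears at p* = 530, q* = 132.
Since the control does not bind, no trades are prevented and deadweight loss is zero.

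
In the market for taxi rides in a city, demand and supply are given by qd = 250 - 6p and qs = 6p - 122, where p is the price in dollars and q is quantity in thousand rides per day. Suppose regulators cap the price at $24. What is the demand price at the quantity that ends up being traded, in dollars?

38

Equilibrium: 250 - 6p = 6p - 122, so 372 = 12p and p* = 31, q* = 64.
Since 24 < 31, the ceiling is binding.
At p = 24: qd = 250 - 6·24 = 106 and qs = 6·24 - 122 = 22.
Only 22 units reach the market. On the demand curve, the marginal buyer's willingness to pay at q = 22 is (250 - 22)/6 = 38.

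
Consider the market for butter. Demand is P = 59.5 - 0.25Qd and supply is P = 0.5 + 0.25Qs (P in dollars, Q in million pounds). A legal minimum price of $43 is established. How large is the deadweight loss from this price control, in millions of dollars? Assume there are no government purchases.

Rearranging demand gives Qd = 238 - 4P; rearranging supply gives Qs = 4P - 2. In a free market, 238 - 4P = 4P - 2 gives the equilibrium P* = 30, Q* = 118.
Because the floor (43) lies above the market-clearing price, it is binding.
At P = 43: Qd = 238 - 4·43 = 66 and Qs = 4·43 - 2 = 170.
Quantity traded falls to 66. At Q = 66 the demand price is (238 - 66)/4 = 43 and the supply price is (2 + 66)/4 = 17.
Deadweight loss = ½ · (43 - 17) · (118 - 66) = ½ · 26 · 52 = 676.

676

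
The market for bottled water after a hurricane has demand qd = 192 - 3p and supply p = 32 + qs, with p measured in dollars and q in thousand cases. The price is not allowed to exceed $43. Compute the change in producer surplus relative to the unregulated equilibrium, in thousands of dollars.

Rearranging supply gives qs = p - 32. Without the control the market clears where 192 - 3p = p - 32, i.e. p* = 56 and q* = 24.
Since 43 < 56, the ceiling is binding.
At p = 43: qd = 192 - 3·43 = 63 and qs = 43 - 32 = 11.
Producer surplus without the control is ½ · (56 - 32) · 24 = 288.
With the ceiling, producers sell 11 units at 43, so PS = ½ · (43 - 32) · 11 = 60.5.
Change in producer surplus = 60.5 - 288 = -227.5.

-227.5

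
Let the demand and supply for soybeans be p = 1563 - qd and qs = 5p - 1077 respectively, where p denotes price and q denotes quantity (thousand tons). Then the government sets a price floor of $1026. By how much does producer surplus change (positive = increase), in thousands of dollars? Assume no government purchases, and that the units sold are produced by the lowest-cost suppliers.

280342.4

Rearranging demand gives qd = 1563 - p. Equilibrium: 1563 - p = 5p - 1077, so 2640 = 6p and p* = 440, q* = 1123.
Since 1026 > 440, the floor is binding.
At p = 1026: qd = 1563 - 1026 = 537 and qs = 5·1026 - 1077 = 4053.
Producer surplus without the control is ½ · (440 - 215.4) · 1123 = 126112.9.
With the floor, 537 units are sold at 1026. The supply price at q = 537 is 322.8, so PS = ½ · [(1026 - 215.4) + (1026 - 322.8)] · 537 = 406455.3.
Change in producer surplus = 406455.3 - 126112.9 = 280342.4.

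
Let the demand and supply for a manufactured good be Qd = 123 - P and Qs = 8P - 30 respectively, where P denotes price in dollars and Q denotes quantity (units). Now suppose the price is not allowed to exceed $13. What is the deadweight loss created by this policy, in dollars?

Without the control the market clears where 123 - P = 8P - 30, i.e. P* = 17 and Q* = 106.
Because the ceiling (13) lies below the market-clearing price, it is binding.
At P = 13: Qd = 123 - 13 = 110 and Qs = 8·13 - 30 = 74.
Quantity traded falls to 74. At Q = 74 the demand price is 123 - 74 = 49 and the supply price is (30 + 74)/8 = 13.
Deadweight loss = ½ · (49 - 13) · (106 - 74) = ½ · 36 · 32 = 576.

576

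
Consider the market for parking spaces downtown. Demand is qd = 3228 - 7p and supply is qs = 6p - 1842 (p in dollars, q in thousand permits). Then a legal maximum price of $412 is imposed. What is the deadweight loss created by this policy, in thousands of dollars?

0

In a free market, 3228 - 7p = 6p - 1842 gives the equilibrium p* = 390, q* = 498.
The ceiling of 412 is above the equilibrium price 390, so it is not binding; the market clears at p* = 390, q* = 498.
Since the control does not bind, no trades are prevented and deadweight loss is zero.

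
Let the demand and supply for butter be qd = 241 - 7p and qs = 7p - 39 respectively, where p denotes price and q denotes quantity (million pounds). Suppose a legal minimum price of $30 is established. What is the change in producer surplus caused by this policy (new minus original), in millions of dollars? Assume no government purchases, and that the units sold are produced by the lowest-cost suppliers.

Equilibrium: 241 - 7p = 7p - 39, so 280 = 14p and p* = 20, q* = 101.
Because the floor (30) lies above the market-clearing price, it is binding.
At p = 30: qd = 241 - 7·30 = 31 and qs = 7·30 - 39 = 171.
Producer surplus without the control is ½ · (20 - 39/7) · 101 = 10201/14.
With the floor, 31 units are sold at 30. The supply price at q = 31 is 10, so PS = ½ · [(30 - 39/7) + (30 - 10)] · 31 = 9641/14.
Change in producer surplus = 9641/14 - 10201/14 = -40.

-40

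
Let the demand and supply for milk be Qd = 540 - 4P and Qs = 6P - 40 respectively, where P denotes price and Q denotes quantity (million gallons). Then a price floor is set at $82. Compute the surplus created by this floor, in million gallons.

240

Without the control the market clears where 540 - 4P = 6P - 40, i.e. P* = 58 and Q* = 308.
Since 82 > 58, the floor is binding.
At P = 82: Qd = 540 - 4·82 = 212 and Qs = 6·82 - 40 = 452.
Surplus = Qs - Qd = 452 - 212 = 240.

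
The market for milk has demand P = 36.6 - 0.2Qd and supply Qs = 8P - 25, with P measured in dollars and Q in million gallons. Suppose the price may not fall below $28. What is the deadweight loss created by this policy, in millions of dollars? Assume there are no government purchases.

Rearranging demand gives Qd = 183 - 5P. Without the control the market clears where 183 - 5P = 8P - 25, i.e. P* = 16 and Q* = 103.
Because the floor (28) lies above the market-clearing price, it is binding.
At P = 28: Qd = 183 - 5·28 = 43 and Qs = 8·28 - 25 = 199.
Quantity traded falls to 43. At Q = 43 the demand price is (183 - 43)/5 = 28 and the supply price is (25 + 43)/8 = 8.5.
Deadweight loss = ½ · (28 - 8.5) · (103 - 43) = ½ · 19.5 · 60 = 585.

585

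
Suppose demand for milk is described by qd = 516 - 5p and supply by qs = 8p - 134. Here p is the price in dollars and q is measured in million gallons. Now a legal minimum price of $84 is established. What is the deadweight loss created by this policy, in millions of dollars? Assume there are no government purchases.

Without the control the market clears where 516 - 5p = 8p - 134, i.e. p* = 50 and q* = 266.
Because the floor (84) lies above the market-clearing price, it is binding.
At p = 84: qd = 516 - 5·84 = 96 and qs = 8·84 - 134 = 538.
Quantity traded falls to 96. At q = 96 the demand price is (516 - 96)/5 = 84 and the supply price is (134 + 96)/8 = 28.75.
Deadweight loss = ½ · (84 - 28.75) · (266 - 96) = ½ · 55.25 · 170 = 4696.25.

4696.25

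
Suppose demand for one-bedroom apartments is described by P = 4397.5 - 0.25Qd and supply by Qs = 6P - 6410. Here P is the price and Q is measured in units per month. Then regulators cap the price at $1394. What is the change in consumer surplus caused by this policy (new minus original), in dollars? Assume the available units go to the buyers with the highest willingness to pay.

-2588438

Rearranging demand gives Qd = 17590 - 4P. Setting quantity demanded equal to quantity supplied, 17590 - 4P = 6P - 6410, gives P* = 2400 and Q* = 7990.
The ceiling of 1394 is below the equilibrium price 2400, so it binds.
At P = 1394: Qd = 17590 - 4·1394 = 12014 and Qs = 6·1394 - 6410 = 1954.
Consumer surplus without the control is ½ · (4397.5 - 2400) · 7990 = 7980012.5.
With the ceiling, 1954 units are sold at 1394 (assume they go to the highest-value buyers). The demand price at Q = 1954 is 3909, so CS = ½ · [(4397.5 - 1394) + (3909 - 1394)] · 1954 = 5391574.5.
Change in consumer surplus = 5391574.5 - 7980012.5 = -2588438.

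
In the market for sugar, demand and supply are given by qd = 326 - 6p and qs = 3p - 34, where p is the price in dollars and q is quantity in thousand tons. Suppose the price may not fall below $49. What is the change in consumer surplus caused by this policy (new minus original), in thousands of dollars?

In a free market, 326 - 6p = 3p - 34 gives the equilibrium p* = 40, q* = 86.
Since 49 > 40, the floor is binding.
At p = 49: qd = 326 - 6·49 = 32 and qs = 3·49 - 34 = 113.
Consumer surplus without the control is ½ · (163/3 - 40) · 86 = 1849/3.
With the floor, consumers buy 32 units at 49, so CS = ½ · (163/3 - 49) · 32 = 256/3.
Change in consumer surplus = 256/3 - 1849/3 = -531.

-531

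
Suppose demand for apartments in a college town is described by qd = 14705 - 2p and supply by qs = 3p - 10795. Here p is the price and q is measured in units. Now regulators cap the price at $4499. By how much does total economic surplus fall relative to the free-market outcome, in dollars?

1354503.75

In a free market, 14705 - 2p = 3p - 10795 gives the equilibrium p* = 5100, q* = 4505.
Because the ceiling (4499) lies below the market-clearing price, it is binding.
At p = 4499: qd = 14705 - 2·4499 = 5707 and qs = 3·4499 - 10795 = 2702.
Quantity traded falls to 2702. At q = 2702 the demand price is (14705 - 2702)/2 = 6001.5 and the supply price is (10795 + 2702)/3 = 4499.
Deadweight loss = ½ · (6001.5 - 4499) · (4505 - 2702) = ½ · 1502.5 · 1803 = 1354503.75.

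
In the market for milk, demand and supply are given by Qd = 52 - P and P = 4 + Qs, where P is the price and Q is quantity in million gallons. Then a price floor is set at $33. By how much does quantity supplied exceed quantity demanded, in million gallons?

10

Rearranging supply gives Qs = P - 4. Equilibrium: 52 - P = P - 4, so 56 = 2P and P* = 28, Q* = 24.
The floor of 33 is above the equilibrium price 28, so it binds.
At P = 33: Qd = 52 - 33 = 19 and Qs = 33 - 4 = 29.
Surplus = Qs - Qd = 29 - 19 = 10.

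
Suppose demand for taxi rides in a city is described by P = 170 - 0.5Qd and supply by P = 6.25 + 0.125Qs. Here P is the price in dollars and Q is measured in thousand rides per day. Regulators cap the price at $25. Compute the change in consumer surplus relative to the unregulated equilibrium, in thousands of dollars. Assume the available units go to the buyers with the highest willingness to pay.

-1036

Rearranging demand gives Qd = 340 - 2P; rearranging supply gives Qs = 8P - 50. Without the control the market clears where 340 - 2P = 8P - 50, i.e. P* = 39 and Q* = 262.
Because the ceiling (25) lies below the market-clearing price, it is binding.
At P = 25: Qd = 340 - 2·25 = 290 and Qs = 8·25 - 50 = 150.
Consumer surplus without the control is ½ · (170 - 39) · 262 = 17161.
With the ceiling, 150 units are sold at 25 (assume they go to the highest-value buyers). The demand price at Q = 150 is 95, so CS = ½ · [(170 - 25) + (95 - 25)] · 150 = 16125.
Change in consumer surplus = 16125 - 17161 = -1036.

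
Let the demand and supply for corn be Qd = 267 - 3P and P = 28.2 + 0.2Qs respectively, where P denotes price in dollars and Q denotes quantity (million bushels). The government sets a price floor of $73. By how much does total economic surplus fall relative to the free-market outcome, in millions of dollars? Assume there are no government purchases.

Rearranging supply gives Qs = 5P - 141. Equilibrium: 267 - 3P = 5P - 141, so 408 = 8P and P* = 51, Q* = 114.
Because the floor (73) lies above the market-clearing price, it is binding.
At P = 73: Qd = 267 - 3·73 = 48 and Qs = 5·73 - 141 = 224.
Quantity traded falls to 48. At Q = 48 the demand price is (267 - 48)/3 = 73 and the supply price is (141 + 48)/5 = 37.8.
Deadweight loss = ½ · (73 - 37.8) · (114 - 48) = ½ · 35.2 · 66 = 1161.6.

1161.6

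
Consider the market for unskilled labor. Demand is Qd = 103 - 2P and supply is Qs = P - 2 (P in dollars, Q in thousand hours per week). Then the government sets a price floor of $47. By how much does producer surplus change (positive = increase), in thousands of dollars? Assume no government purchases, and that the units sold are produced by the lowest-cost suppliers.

Without the control the market clears where 103 - 2P = P - 2, i.e. P* = 35 and Q* = 33.
Because the floor (47) lies above the market-clearing price, it is binding.
At P = 47: Qd = 103 - 2·47 = 9 and Qs = 47 - 2 = 45.
Producer surplus without the control is ½ · (35 - 2) · 33 = 544.5.
With the floor, 9 units are sold at 47. The supply price at Q = 9 is 11, so PS = ½ · [(47 - 2) + (47 - 11)] · 9 = 364.5.
Change in producer surplus = 364.5 - 544.5 = -180.

-180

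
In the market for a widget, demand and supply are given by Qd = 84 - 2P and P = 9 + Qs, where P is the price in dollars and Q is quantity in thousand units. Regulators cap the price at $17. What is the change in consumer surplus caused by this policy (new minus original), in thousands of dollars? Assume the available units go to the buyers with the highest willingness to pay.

Rearranging supply gives Qs = P - 9. Without the control the market clears where 84 - 2P = P - 9, i.e. P* = 31 and Q* = 22.
The ceiling of 17 is below the equilibrium price 31, so it binds.
At P = 17: Qd = 84 - 2·17 = 50 and Qs = 17 - 9 = 8.
Consumer surplus without the control is ½ · (42 - 31) · 22 = 121.
With the ceiling, 8 units are sold at 17 (assume they go to the highest-value buyers). The demand price at Q = 8 is 38, so CS = ½ · [(42 - 17) + (38 - 17)] · 8 = 184.
Change in consumer surplus = 184 - 121 = 63.

63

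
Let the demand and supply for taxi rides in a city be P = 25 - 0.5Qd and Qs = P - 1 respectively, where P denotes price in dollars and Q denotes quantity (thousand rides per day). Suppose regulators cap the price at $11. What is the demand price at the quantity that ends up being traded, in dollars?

20

Rearranging demand gives Qd = 50 - 2P. Setting quantity demanded equal to quantity supplied, 50 - 2P = P - 1, gives P* = 17 and Q* = 16.
Since 11 < 17, the ceiling is binding.
At P = 11: Qd = 50 - 2·11 = 28 and Qs = 11 - 1 = 10.
Only 10 units reach the market. On the demand curve, the marginal buyer's willingness to pay at Q = 10 is (50 - 10)/2 = 20.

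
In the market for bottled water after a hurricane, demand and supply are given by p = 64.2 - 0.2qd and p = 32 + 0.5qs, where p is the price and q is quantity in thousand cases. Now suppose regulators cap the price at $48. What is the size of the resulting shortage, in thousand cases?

Rearranging demand gives qd = 321 - 5p; rearranging supply gives qs = 2p - 64. In a free market, 321 - 5p = 2p - 64 gives the equilibrium p* = 55, q* = 46.
Because the ceiling (48) lies below the market-clearing price, it is binding.
At p = 48: qd = 321 - 5·48 = 81 and qs = 2·48 - 64 = 32.
Shortage = qd - qs = 81 - 32 = 49.

49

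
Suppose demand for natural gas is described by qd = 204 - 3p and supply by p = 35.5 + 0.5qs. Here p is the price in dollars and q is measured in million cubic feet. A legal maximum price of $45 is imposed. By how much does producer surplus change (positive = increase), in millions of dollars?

-290

Rearranging supply gives qs = 2p - 71. Without the control the market clears where 204 - 3p = 2p - 71, i.e. p* = 55 and q* = 39.
Since 45 < 55, the ceiling is binding.
At p = 45: qd = 204 - 3·45 = 69 and qs = 2·45 - 71 = 19.
Producer surplus without the control is ½ · (55 - 35.5) · 39 = 380.25.
With the ceiling, producers sell 19 units at 45, so PS = ½ · (45 - 35.5) · 19 = 90.25.
Change in producer surplus = 90.25 - 380.25 = -290.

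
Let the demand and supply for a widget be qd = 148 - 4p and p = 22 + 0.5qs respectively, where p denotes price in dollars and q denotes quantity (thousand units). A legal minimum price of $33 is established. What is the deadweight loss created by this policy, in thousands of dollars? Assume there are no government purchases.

6

Rearranging supply gives qs = 2p - 44. In a free market, 148 - 4p = 2p - 44 gives the equilibrium p* = 32, q* = 20.
The floor of 33 is above the equilibrium price 32, so it binds.
At p = 33: qd = 148 - 4·33 = 16 and qs = 2·33 - 44 = 22.
Quantity traded falls to 16. At q = 16 the demand price is (148 - 16)/4 = 33 and the supply price is (44 + 16)/2 = 30.
Deadweight loss = ½ · (33 - 30) · (20 - 16) = ½ · 3 · 4 = 6.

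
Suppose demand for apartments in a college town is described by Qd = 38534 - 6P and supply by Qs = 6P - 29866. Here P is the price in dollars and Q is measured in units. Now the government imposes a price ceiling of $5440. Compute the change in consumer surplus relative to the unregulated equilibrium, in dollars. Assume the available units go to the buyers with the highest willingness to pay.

518440

Equilibrium: 38534 - 6P = 6P - 29866, so 68400 = 12P and P* = 5700, Q* = 4334.
Since 5440 < 5700, the ceiling is binding.
At P = 5440: Qd = 38534 - 6·5440 = 5894 and Qs = 6·5440 - 29866 = 2774.
Consumer surplus without the control is ½ · (19267/3 - 5700) · 4334 = 4695889/3.
With the ceiling, 2774 units are sold at 5440 (assume they go to the highest-value buyers). The demand price at Q = 2774 is 5960, so CS = ½ · [(19267/3 - 5440) + (5960 - 5440)] · 2774 = 6251209/3.
Change in consumer surplus = 6251209/3 - 4695889/3 = 518440.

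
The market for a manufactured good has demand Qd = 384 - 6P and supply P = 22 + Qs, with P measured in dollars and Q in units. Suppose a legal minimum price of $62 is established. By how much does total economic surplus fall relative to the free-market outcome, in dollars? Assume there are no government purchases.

336

Rearranging supply gives Qs = P - 22. Setting quantity demanded equal to quantity supplied, 384 - 6P = P - 22, gives P* = 58 and Q* = 36.
Because the floor (62) lies above the market-clearing price, it is binding.
At P = 62: Qd = 384 - 6·62 = 12 and Qs = 62 - 22 = 40.
Quantity traded falls to 12. At Q = 12 the demand price is (384 - 12)/6 = 62 and the supply price is 22 + 12 = 34.
Deadweight loss = ½ · (62 - 34) · (36 - 12) = ½ · 28 · 24 = 336.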